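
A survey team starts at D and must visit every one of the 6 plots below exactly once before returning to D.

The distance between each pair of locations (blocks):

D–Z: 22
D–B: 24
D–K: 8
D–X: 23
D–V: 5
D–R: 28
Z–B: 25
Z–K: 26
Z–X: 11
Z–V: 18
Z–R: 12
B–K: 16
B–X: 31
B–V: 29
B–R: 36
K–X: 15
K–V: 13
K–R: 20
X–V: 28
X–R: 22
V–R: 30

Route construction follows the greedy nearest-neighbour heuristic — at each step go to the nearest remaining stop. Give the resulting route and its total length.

Nearest-neighbour total = 116 blocks; route D → V → K → X → Z → R → B → D.

At D the remaining stops are V 5, K 8, Z 22, X 23, B 24, R 28; go to V.
At V the remaining stops are K 13, Z 18, X 28, B 29, R 30; go to K.
At K the remaining stops are X 15, B 16, R 20, Z 26; go to X.
At X the remaining stops are Z 11, R 22, B 31; go to Z.
At Z the remaining stops are R 12, B 25; go to R.
At R the remaining stops are B 36; go to B.
Return B→D: 24.
Total = 5 + 13 + 15 + 11 + 12 + 36 + 24 = 116.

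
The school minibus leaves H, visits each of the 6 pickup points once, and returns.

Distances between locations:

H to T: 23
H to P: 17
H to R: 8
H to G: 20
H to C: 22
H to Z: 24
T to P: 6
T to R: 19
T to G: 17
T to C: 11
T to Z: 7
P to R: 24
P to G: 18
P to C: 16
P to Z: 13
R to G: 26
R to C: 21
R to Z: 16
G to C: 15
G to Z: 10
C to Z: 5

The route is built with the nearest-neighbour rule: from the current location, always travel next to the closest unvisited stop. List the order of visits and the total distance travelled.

At H the remaining stops are R 8, P 17, G 20, C 22, T 23, Z 24; go to R.
At R the remaining stops are Z 16, T 19, C 21, P 24, G 26; go to Z.
At Z the remaining stops are C 5, T 7, G 10, P 13; go to C.
At C the remaining stops are T 11, G 15, P 16; go to T.
At T the remaining stops are P 6, G 17; go to P.
At P the remaining stops are G 18; go to G.
Return G→H: 20.
Total = 8 + 16 + 5 + 11 + 6 + 18 + 20 = 84.

84 along H → R → Z → C → T → P → G → H.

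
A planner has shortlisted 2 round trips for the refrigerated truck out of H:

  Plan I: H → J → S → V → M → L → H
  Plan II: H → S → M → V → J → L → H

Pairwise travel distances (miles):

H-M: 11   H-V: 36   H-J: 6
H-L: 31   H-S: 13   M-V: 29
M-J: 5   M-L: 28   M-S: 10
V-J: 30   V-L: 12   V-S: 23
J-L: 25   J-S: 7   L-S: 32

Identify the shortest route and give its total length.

124 miles — Plan I is the shortest.

Plan I: 6 + 7 + 23 + 29 + 28 + 31 = 124
Plan II: 13 + 10 + 29 + 30 + 25 + 31 = 138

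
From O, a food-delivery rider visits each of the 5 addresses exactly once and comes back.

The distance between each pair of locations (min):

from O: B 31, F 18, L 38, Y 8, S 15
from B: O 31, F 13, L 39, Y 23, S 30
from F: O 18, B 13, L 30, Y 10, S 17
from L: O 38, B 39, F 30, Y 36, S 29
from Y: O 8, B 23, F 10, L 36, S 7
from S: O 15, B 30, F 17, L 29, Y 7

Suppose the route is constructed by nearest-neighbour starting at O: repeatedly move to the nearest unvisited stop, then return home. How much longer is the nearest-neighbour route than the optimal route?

8 min longer than the optimal tour.

O: Y=8, S=15, F=18, B=31, L=38 ⇒ Y
Y: S=7, F=10, B=23, L=36 ⇒ S
S: F=17, L=29, B=30 ⇒ F
F: B=13, L=30 ⇒ B
B: L=39 ⇒ L
NN route O → Y → S → F → B → L → O costs 122.
Optimal: O → F → B → L → S → Y → O costs 114 (by enumerating all 60 distinct tours).
Excess = 122 − 114 = 8.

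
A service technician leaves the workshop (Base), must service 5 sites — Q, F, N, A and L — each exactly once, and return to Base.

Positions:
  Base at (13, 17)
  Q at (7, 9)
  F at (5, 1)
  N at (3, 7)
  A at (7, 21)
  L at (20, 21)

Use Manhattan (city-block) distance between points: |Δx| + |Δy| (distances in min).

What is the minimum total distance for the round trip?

Shortest round trip = 74 min.

There are 60 distinct closed tours to check (reversals are equivalent).
Base-Q-F-N-A-L-Base: 14+10+8+18+13+11 = 74
Base-Q-F-N-L-A-Base: 14+10+8+31+13+10 = 86
Base-Q-F-A-N-L-Base: 14+10+22+18+31+11 = 106
Base-Q-F-A-L-N-Base: 14+10+22+13+31+20 = 110
Base-Q-F-L-N-A-Base: 14+10+35+31+18+10 = 118
Base-Q-F-L-A-N-Base: 14+10+35+13+18+20 = 110
Base-Q-N-F-A-L-Base: 14+6+8+22+13+11 = 74
Base-Q-N-F-L-A-Base: 14+6+8+35+13+10 = 86
Base-Q-N-A-F-L-Base: 14+6+18+22+35+11 = 106
Base-Q-N-A-L-F-Base: 14+6+18+13+35+24 = 110
Base-Q-N-L-F-A-Base: 14+6+31+35+22+10 = 118
Base-Q-N-L-A-F-Base: 14+6+31+13+22+24 = 110
Base-Q-A-F-N-L-Base: 14+12+22+8+31+11 = 98
Base-Q-A-F-L-N-Base: 14+12+22+35+31+20 = 134
… (46 more)
The minimum is 74.
One optimal route: Base → Q → F → N → A → L → Base (or its reverse).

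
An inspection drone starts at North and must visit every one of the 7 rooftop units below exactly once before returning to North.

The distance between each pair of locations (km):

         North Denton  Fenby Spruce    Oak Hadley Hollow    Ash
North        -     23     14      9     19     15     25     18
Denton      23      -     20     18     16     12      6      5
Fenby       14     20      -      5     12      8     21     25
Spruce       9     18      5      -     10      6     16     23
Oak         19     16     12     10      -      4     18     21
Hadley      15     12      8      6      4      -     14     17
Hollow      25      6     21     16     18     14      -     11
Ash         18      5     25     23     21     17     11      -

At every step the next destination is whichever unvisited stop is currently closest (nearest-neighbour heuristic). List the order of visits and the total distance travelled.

Total distance 83 km via the nearest-neighbour route North → Spruce → Fenby → Hadley → Oak → Denton → Ash → Hollow → North.

At North the remaining stops are Spruce 9, Fenby 14, Hadley 15, Ash 18, Oak 19, Denton 23, Hollow 25; go to Spruce.
At Spruce the remaining stops are Fenby 5, Hadley 6, Oak 10, Hollow 16, Denton 18, Ash 23; go to Fenby.
At Fenby the remaining stops are Hadley 8, Oak 12, Denton 20, Hollow 21, Ash 25; go to Hadley.
At Hadley the remaining stops are Oak 4, Denton 12, Hollow 14, Ash 17; go to Oak.
At Oak the remaining stops are Denton 16, Hollow 18, Ash 21; go to Denton.
At Denton the remaining stops are Ash 5, Hollow 6; go to Ash.
At Ash the remaining stops are Hollow 11; go to Hollow.
Return Hollow→North: 25.
Total = 9 + 5 + 8 + 4 + 16 + 5 + 11 + 25 = 83.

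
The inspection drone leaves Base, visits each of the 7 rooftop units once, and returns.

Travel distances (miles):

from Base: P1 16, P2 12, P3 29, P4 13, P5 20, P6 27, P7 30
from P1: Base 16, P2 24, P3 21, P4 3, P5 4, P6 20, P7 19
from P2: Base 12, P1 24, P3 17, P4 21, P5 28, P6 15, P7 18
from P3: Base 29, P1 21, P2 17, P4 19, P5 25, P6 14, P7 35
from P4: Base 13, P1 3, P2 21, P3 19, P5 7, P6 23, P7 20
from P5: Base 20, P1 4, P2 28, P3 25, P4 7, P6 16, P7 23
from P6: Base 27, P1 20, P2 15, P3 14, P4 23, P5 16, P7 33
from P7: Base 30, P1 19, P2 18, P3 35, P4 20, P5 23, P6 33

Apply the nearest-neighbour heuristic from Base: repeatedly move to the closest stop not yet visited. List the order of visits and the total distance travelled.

120 miles along Base → P2 → P6 → P3 → P4 → P1 → P5 → P7 → Base.

Base → [P2:12 / P4:13 / P1:16 / P5:20 / P6:27 / P3:29 / P7:30] → P2 (12)
P2 → [P6:15 / P3:17 / P7:18 / P4:21 / P1:24 / P5:28] → P6 (15)
P6 → [P3:14 / P5:16 / P1:20 / P4:23 / P7:33] → P3 (14)
P3 → [P4:19 / P1:21 / P5:25 / P7:35] → P4 (19)
P4 → [P1:3 / P5:7 / P7:20] → P1 (3)
P1 → [P5:4 / P7:19] → P5 (4)
P5 → [P7:23] → P7 (23)
Return P7→Base: 30.
Total = 12 + 15 + 14 + 19 + 3 + 4 + 23 + 30 = 120.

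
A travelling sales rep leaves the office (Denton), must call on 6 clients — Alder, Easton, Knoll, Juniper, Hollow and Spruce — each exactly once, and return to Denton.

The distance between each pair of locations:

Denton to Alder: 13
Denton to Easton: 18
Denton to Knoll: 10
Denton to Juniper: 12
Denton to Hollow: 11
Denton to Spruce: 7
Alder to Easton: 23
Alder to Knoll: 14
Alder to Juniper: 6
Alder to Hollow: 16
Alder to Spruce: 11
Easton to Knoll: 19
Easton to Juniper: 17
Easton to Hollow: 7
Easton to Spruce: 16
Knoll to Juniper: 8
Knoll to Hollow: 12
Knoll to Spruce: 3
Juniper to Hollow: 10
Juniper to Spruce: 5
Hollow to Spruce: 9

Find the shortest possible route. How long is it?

Denton - Alder - Easton - Knoll - Juniper - Hollow - Spruce - Denton: 13+23+19+8+10+9+7 = 89
Denton - Alder - Easton - Knoll - Juniper - Spruce - Hollow - Denton: 13+23+19+8+5+9+11 = 88
Denton - Alder - Easton - Knoll - Hollow - Juniper - Spruce - Denton: 13+23+19+12+10+5+7 = 89
Denton - Alder - Easton - Knoll - Hollow - Spruce - Juniper - Denton: 13+23+19+12+9+5+12 = 93
Denton - Alder - Easton - Knoll - Spruce - Juniper - Hollow - Denton: 13+23+19+3+5+10+11 = 84
Denton - Alder - Easton - Knoll - Spruce - Hollow - Juniper - Denton: 13+23+19+3+9+10+12 = 89
Denton - Alder - Easton - Juniper - Knoll - Hollow - Spruce - Denton: 13+23+17+8+12+9+7 = 89
Denton - Alder - Easton - Juniper - Knoll - Spruce - Hollow - Denton: 13+23+17+8+3+9+11 = 84
… (352 more)
Denton - Alder - Juniper - Knoll - Spruce - Easton - Hollow - Denton: 13+6+8+3+16+7+11 = 64  ← best
The minimum is 64.
One optimal route: Denton → Alder → Juniper → Knoll → Spruce → Easton → Hollow → Denton (or its reverse).

Minimum total distance: 64.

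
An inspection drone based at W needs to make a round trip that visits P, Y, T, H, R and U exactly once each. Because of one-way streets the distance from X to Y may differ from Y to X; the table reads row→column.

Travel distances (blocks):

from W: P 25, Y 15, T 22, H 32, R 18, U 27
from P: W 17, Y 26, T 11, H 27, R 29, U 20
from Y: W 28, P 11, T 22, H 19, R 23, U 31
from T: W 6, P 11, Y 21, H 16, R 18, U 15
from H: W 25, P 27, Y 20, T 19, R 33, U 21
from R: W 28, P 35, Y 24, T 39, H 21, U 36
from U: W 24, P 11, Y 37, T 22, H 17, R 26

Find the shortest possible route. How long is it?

Minimum total distance: 108 blocks.

W→P→Y→T→H→R→U→W: 25+26+22+16+33+36+24 = 182
W→P→Y→T→H→U→R→W: 25+26+22+16+21+26+28 = 164
W→P→Y→T→R→H→U→W: 25+26+22+18+21+21+24 = 157
W→P→Y→T→R→U→H→W: 25+26+22+18+36+17+25 = 169
W→P→Y→T→U→H→R→W: 25+26+22+15+17+33+28 = 166
W→P→Y→T→U→R→H→W: 25+26+22+15+26+21+25 = 160
W→P→Y→H→T→R→U→W: 25+26+19+19+18+36+24 = 167
W→P→Y→H→T→U→R→W: 25+26+19+19+15+26+28 = 158
… (712 more)
W→Y→R→H→U→P→T→W: 15+23+21+21+11+11+6 = 108  ← best
The minimum is 108.
One optimal route: W → Y → R → H → U → P → T → W.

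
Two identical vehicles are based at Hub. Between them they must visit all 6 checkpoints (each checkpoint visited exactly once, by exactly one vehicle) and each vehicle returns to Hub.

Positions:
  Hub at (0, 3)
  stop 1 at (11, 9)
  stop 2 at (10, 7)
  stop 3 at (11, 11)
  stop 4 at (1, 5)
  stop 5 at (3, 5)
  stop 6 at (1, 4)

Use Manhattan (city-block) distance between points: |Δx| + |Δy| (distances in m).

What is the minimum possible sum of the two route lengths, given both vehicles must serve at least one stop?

Minimum combined distance: 42 m.

Try each way of splitting the stops between the two vehicles (each non-empty) and, for each split, find the best tour for each vehicle:
  {stop 1} + {stop 2, stop 3, stop 4, stop 5, stop 6}: 34 + 38 = 72
  {stop 2} + {stop 1, stop 3, stop 4, stop 5, stop 6}: 28 + 38 = 66
  {stop 1, stop 2} + {stop 3, stop 4, stop 5, stop 6}: 34 + 38 = 72
  {stop 3} + {stop 1, stop 2, stop 4, stop 5, stop 6}: 38 + 34 = 72
  {stop 1, stop 3} + {stop 2, stop 4, stop 5, stop 6}: 38 + 28 = 66
  {stop 2, stop 3} + {stop 1, stop 4, stop 5, stop 6}: 38 + 34 = 72
  … (31 splits in total)
  {stop 1, stop 2, stop 3, stop 4, stop 5} + {stop 6}: 38 + 4 = 42  ← best
Best: vehicle 1 Hub → stop 1 → stop 3 → stop 2 → stop 5 → stop 4 → Hub = 38; vehicle 2 Hub → stop 6 → Hub = 4; combined 42.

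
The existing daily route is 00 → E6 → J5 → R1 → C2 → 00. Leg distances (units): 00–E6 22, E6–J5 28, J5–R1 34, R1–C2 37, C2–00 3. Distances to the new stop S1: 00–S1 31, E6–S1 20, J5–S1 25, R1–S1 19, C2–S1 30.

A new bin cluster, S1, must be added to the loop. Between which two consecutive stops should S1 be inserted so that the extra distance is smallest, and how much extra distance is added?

Adding 10 by placing S1 on the J5–R1 leg.

Insertion cost between consecutive stops i–j is d(i,S1) + d(S1,j) − d(i,j):
  between 00 and E6: 31 + 20 − 22 = 29
  between E6 and J5: 20 + 25 − 28 = 17
  between J5 and R1: 25 + 19 − 34 = 10
  between R1 and C2: 19 + 30 − 37 = 12
  between C2 and 00: 30 + 31 − 3 = 58
Cheapest insertion is between J5 and R1, adding 10.
New total = 124 + 10 = 134.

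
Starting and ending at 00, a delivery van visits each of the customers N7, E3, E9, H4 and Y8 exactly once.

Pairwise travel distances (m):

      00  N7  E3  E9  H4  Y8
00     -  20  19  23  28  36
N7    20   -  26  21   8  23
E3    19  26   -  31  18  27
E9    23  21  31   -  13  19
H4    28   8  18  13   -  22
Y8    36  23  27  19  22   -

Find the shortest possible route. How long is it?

Shortest round trip = 106 m.

There are 60 distinct closed tours to check (reversals are equivalent).
00 → N7 → E3 → E9 → H4 → Y8 → 00: 20+26+31+13+22+36 = 148
00 → N7 → E3 → E9 → Y8 → H4 → 00: 20+26+31+19+22+28 = 146
00 → N7 → E3 → H4 → E9 → Y8 → 00: 20+26+18+13+19+36 = 132
00 → N7 → E3 → H4 → Y8 → E9 → 00: 20+26+18+22+19+23 = 128
00 → N7 → E3 → Y8 → E9 → H4 → 00: 20+26+27+19+13+28 = 133
00 → N7 → E3 → Y8 → H4 → E9 → 00: 20+26+27+22+13+23 = 131
00 → N7 → E9 → E3 → H4 → Y8 → 00: 20+21+31+18+22+36 = 148
00 → N7 → E9 → E3 → Y8 → H4 → 00: 20+21+31+27+22+28 = 149
00 → N7 → E9 → H4 → E3 → Y8 → 00: 20+21+13+18+27+36 = 135
00 → N7 → E9 → H4 → Y8 → E3 → 00: 20+21+13+22+27+19 = 122
00 → N7 → E9 → Y8 → E3 → H4 → 00: 20+21+19+27+18+28 = 133
00 → N7 → E9 → Y8 → H4 → E3 → 00: 20+21+19+22+18+19 = 119
00 → N7 → H4 → E3 → E9 → Y8 → 00: 20+8+18+31+19+36 = 132
00 → N7 → H4 → E3 → Y8 → E9 → 00: 20+8+18+27+19+23 = 115
… (46 more)
00 → N7 → H4 → E9 → Y8 → E3 → 00: 20+8+13+19+27+19 = 106  ← best
The minimum is 106.
One optimal route: 00 → N7 → H4 → E9 → Y8 → E3 → 00 (or its reverse).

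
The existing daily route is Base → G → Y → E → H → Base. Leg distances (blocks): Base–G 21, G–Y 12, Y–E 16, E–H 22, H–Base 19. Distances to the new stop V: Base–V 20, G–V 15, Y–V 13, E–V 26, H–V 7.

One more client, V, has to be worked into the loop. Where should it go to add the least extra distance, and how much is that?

Insertion cost between consecutive stops i–j is d(i,V) + d(V,j) − d(i,j):
  between Base and G: 20 + 15 − 21 = 14
  between G and Y: 15 + 13 − 12 = 16
  between Y and E: 13 + 26 − 16 = 23
  between E and H: 26 + 7 − 22 = 11
  between H and Base: 7 + 20 − 19 = 8
Cheapest insertion is between H and Base, adding 8.
New total = 90 + 8 = 98.

+8 blocks — insert V between H and Base.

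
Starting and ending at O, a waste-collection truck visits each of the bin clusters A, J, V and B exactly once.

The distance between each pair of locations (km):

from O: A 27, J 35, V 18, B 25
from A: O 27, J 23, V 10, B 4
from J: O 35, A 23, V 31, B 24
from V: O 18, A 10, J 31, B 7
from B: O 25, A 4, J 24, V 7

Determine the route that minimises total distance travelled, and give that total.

Minimum total distance: 87 km.

There are 12 distinct closed tours to check (reversals are equivalent).
O - A - J - V - B - O: 27+23+31+7+25 = 113
O - A - J - B - V - O: 27+23+24+7+18 = 99
O - A - V - J - B - O: 27+10+31+24+25 = 117
O - A - V - B - J - O: 27+10+7+24+35 = 103
O - A - B - J - V - O: 27+4+24+31+18 = 104
O - A - B - V - J - O: 27+4+7+31+35 = 104
O - J - A - V - B - O: 35+23+10+7+25 = 100
O - J - A - B - V - O: 35+23+4+7+18 = 87
O - J - V - A - B - O: 35+31+10+4+25 = 105
O - J - B - A - V - O: 35+24+4+10+18 = 91
O - V - A - J - B - O: 18+10+23+24+25 = 100
O - V - J - A - B - O: 18+31+23+4+25 = 101
The minimum is 87.
One optimal route: O → J → A → B → V → O (or its reverse).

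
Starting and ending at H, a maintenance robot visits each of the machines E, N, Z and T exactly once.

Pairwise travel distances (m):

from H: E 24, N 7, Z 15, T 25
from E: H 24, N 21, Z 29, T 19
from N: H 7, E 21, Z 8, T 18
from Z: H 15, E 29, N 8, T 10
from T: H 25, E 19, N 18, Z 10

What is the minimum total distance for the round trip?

There are 12 distinct closed tours to check (reversals are equivalent).
H → E → N → Z → T → H: 24+21+8+10+25 = 88
H → E → N → T → Z → H: 24+21+18+10+15 = 88
H → E → Z → N → T → H: 24+29+8+18+25 = 104
H → E → Z → T → N → H: 24+29+10+18+7 = 88
H → E → T → N → Z → H: 24+19+18+8+15 = 84
H → E → T → Z → N → H: 24+19+10+8+7 = 68
H → N → E → Z → T → H: 7+21+29+10+25 = 92
H → N → E → T → Z → H: 7+21+19+10+15 = 72
H → N → Z → E → T → H: 7+8+29+19+25 = 88
H → N → T → E → Z → H: 7+18+19+29+15 = 88
H → Z → E → N → T → H: 15+29+21+18+25 = 108
H → Z → N → E → T → H: 15+8+21+19+25 = 88
The minimum is 68.
One optimal route: H → E → T → Z → N → H (or its reverse).

Shortest round trip = 68 m.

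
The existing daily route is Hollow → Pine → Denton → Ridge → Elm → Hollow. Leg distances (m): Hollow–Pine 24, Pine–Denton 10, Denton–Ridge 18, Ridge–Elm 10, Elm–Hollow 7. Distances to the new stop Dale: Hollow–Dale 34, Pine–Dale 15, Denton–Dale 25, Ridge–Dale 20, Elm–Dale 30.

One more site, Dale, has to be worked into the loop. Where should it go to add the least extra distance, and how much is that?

Insertion cost between consecutive stops i–j is d(i,Dale) + d(Dale,j) − d(i,j):
  between Hollow and Pine: 34 + 15 − 24 = 25
  between Pine and Denton: 15 + 25 − 10 = 30
  between Denton and Ridge: 25 + 20 − 18 = 27
  between Ridge and Elm: 20 + 30 − 10 = 40
  between Elm and Hollow: 30 + 34 − 7 = 57
Cheapest insertion is between Hollow and Pine, adding 25.
New total = 69 + 25 = 94.

Adding 25 m by placing Dale on the Hollow–Pine leg.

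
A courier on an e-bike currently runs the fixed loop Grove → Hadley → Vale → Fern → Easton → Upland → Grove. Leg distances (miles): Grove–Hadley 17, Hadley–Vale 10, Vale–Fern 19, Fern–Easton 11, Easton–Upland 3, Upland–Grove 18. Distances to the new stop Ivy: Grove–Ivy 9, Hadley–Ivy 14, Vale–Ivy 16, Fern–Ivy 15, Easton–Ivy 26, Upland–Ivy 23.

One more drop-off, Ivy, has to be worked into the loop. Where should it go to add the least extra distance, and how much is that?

Adding 6 miles by placing Ivy on the Grove–Hadley leg.

Insertion cost between consecutive stops i–j is d(i,Ivy) + d(Ivy,j) − d(i,j):
  between Grove and Hadley: 9 + 14 − 17 = 6
  between Hadley and Vale: 14 + 16 − 10 = 20
  between Vale and Fern: 16 + 15 − 19 = 12
  between Fern and Easton: 15 + 26 − 11 = 30
  between Easton and Upland: 26 + 23 − 3 = 46
  between Upland and Grove: 23 + 9 − 18 = 14
Cheapest insertion is between Grove and Hadley, adding 6.
New total = 78 + 6 = 84.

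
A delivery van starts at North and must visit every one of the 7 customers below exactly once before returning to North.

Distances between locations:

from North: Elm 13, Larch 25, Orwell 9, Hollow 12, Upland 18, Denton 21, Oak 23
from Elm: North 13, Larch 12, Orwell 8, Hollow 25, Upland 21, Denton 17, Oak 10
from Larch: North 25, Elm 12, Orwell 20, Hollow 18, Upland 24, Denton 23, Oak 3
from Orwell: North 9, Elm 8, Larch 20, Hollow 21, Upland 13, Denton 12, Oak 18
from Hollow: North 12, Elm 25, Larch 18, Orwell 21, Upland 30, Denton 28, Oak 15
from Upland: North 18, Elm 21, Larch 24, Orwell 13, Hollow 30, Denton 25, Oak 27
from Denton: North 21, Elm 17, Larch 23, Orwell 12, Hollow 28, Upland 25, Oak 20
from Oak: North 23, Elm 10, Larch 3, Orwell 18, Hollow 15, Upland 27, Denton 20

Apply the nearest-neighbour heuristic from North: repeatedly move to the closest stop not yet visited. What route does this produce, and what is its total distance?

Total distance 119 via the nearest-neighbour route North → Orwell → Elm → Oak → Larch → Hollow → Denton → Upland → North.

At North the remaining stops are Orwell 9, Hollow 12, Elm 13, Upland 18, Denton 21, Oak 23, Larch 25; go to Orwell.
At Orwell the remaining stops are Elm 8, Denton 12, Upland 13, Oak 18, Larch 20, Hollow 21; go to Elm.
At Elm the remaining stops are Oak 10, Larch 12, Denton 17, Upland 21, Hollow 25; go to Oak.
At Oak the remaining stops are Larch 3, Hollow 15, Denton 20, Upland 27; go to Larch.
At Larch the remaining stops are Hollow 18, Denton 23, Upland 24; go to Hollow.
At Hollow the remaining stops are Denton 28, Upland 30; go to Denton.
At Denton the remaining stops are Upland 25; go to Upland.
Return Upland→North: 18.
Total = 9 + 8 + 10 + 3 + 18 + 28 + 25 + 18 = 119.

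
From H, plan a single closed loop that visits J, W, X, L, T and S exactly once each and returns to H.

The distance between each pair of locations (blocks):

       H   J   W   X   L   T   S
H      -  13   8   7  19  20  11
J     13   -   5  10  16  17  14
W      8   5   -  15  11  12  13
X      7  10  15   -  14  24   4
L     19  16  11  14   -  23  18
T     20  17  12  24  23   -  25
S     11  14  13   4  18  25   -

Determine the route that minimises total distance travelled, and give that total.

There are 360 distinct closed tours to check (reversals are equivalent).
H-J-W-X-L-T-S-H: 13+5+15+14+23+25+11 = 106
H-J-W-X-L-S-T-H: 13+5+15+14+18+25+20 = 110
H-J-W-X-T-L-S-H: 13+5+15+24+23+18+11 = 109
H-J-W-X-T-S-L-H: 13+5+15+24+25+18+19 = 119
H-J-W-X-S-L-T-H: 13+5+15+4+18+23+20 = 98
H-J-W-X-S-T-L-H: 13+5+15+4+25+23+19 = 104
H-J-W-L-X-T-S-H: 13+5+11+14+24+25+11 = 103
H-J-W-L-X-S-T-H: 13+5+11+14+4+25+20 = 92
… (352 more)
H-J-W-T-L-X-S-H: 13+5+12+23+14+4+11 = 82  ← best
The minimum is 82.
One optimal route: H → J → W → T → L → X → S → H (or its reverse).

82 blocks — the shortest possible round trip.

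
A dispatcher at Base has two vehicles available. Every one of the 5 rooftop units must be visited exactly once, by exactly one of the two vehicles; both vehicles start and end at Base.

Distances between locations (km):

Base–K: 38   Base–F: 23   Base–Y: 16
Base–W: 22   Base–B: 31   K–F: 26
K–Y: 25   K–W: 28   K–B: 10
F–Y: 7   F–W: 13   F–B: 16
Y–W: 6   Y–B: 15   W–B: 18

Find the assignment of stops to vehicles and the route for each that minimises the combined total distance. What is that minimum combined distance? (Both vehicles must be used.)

Minimum combined distance: 131 km.

Check every non-empty split of the stops between the two vehicles; for each half take its own optimal tour:
  {K} + {F, Y, W, B}: 76 + 79 = 155
  {F} + {K, Y, W, B}: 46 + 88 = 134
  {K, F} + {Y, W, B}: 87 + 71 = 158
  {Y} + {K, F, W, B}: 32 + 99 = 131
  {K, Y} + {F, W, B}: 79 + 79 = 158
  {F, Y} + {K, W, B}: 46 + 88 = 134
  … (15 splits in total)
Best: vehicle 1 Base → Y → Base = 32; vehicle 2 Base → K → B → F → W → Base = 99; combined 131.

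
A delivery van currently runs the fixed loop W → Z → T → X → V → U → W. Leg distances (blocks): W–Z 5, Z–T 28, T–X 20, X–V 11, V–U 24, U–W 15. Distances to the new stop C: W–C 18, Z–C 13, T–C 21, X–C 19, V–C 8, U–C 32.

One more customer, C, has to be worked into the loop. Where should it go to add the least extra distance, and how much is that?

Adding 6 blocks by placing C on the Z–T leg.

Insertion cost between consecutive stops i–j is d(i,C) + d(C,j) − d(i,j):
  between W and Z: 18 + 13 − 5 = 26
  between Z and T: 13 + 21 − 28 = 6
  between T and X: 21 + 19 − 20 = 20
  between X and V: 19 + 8 − 11 = 16
  between V and U: 8 + 32 − 24 = 16
  between U and W: 32 + 18 − 15 = 35
Cheapest insertion is between Z and T, adding 6.
New total = 103 + 6 = 109.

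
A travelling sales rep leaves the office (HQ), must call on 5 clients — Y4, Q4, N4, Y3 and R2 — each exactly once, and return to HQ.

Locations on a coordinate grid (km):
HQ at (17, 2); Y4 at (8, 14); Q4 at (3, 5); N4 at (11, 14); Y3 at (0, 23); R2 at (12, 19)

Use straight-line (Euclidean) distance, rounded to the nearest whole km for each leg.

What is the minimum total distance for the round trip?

There are 60 distinct closed tours to check (reversals are equivalent).
HQ-Y4-Q4-N4-Y3-R2-HQ: 15+10+12+14+13+18 = 82
HQ-Y4-Q4-N4-R2-Y3-HQ: 15+10+12+5+13+27 = 82
HQ-Y4-Q4-Y3-N4-R2-HQ: 15+10+18+14+5+18 = 80
HQ-Y4-Q4-Y3-R2-N4-HQ: 15+10+18+13+5+13 = 74
HQ-Y4-Q4-R2-N4-Y3-HQ: 15+10+17+5+14+27 = 88
HQ-Y4-Q4-R2-Y3-N4-HQ: 15+10+17+13+14+13 = 82
HQ-Y4-N4-Q4-Y3-R2-HQ: 15+3+12+18+13+18 = 79
HQ-Y4-N4-Q4-R2-Y3-HQ: 15+3+12+17+13+27 = 87
HQ-Y4-N4-Y3-Q4-R2-HQ: 15+3+14+18+17+18 = 85
HQ-Y4-N4-Y3-R2-Q4-HQ: 15+3+14+13+17+14 = 76
HQ-Y4-N4-R2-Q4-Y3-HQ: 15+3+5+17+18+27 = 85
HQ-Y4-N4-R2-Y3-Q4-HQ: 15+3+5+13+18+14 = 68
HQ-Y4-Y3-Q4-N4-R2-HQ: 15+12+18+12+5+18 = 80
HQ-Y4-Y3-Q4-R2-N4-HQ: 15+12+18+17+5+13 = 80
… (46 more)
HQ-Q4-Y4-Y3-R2-N4-HQ: 14+10+12+13+5+13 = 67  ← best
The minimum is 67.
One optimal route: HQ → Q4 → Y4 → Y3 → R2 → N4 → HQ (or its reverse).

67 km — the shortest possible round trip.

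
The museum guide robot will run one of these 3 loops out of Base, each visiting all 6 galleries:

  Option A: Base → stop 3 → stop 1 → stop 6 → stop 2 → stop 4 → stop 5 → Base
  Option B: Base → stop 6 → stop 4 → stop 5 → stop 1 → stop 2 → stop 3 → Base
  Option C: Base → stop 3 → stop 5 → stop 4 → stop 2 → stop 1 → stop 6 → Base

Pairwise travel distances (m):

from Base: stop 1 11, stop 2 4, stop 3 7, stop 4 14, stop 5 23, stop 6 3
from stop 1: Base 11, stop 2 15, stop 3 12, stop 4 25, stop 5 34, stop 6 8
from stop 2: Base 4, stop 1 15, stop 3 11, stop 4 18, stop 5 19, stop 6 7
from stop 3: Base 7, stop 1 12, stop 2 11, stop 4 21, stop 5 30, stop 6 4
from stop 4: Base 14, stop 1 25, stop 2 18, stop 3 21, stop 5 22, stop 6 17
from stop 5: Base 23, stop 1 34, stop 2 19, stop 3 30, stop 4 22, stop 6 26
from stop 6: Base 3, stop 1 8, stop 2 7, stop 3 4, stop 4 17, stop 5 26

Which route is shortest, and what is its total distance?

Option A: 7 + 12 + 8 + 7 + 18 + 22 + 23 = 97
Option B: 3 + 17 + 22 + 34 + 15 + 11 + 7 = 109
Option C: 7 + 30 + 22 + 18 + 15 + 8 + 3 = 103

97 m — Option A is the shortest.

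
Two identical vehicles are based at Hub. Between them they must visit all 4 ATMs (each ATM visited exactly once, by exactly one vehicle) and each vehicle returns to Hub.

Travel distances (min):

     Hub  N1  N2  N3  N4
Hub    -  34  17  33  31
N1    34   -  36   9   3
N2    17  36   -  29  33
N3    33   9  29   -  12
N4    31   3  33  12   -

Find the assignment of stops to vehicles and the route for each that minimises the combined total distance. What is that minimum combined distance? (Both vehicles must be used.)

Minimum combined distance: 110 min.

There are 2^3 − 1 = 7 ways to divide the 4 stops into two non-empty groups. For each, the best each vehicle can do is its own shortest tour through its group:
  {N1} + {N2, N3, N4}: 68 + 89 = 157
  {N2} + {N1, N3, N4}: 34 + 76 = 110
  {N1, N2} + {N3, N4}: 87 + 76 = 163
  {N3} + {N1, N2, N4}: 66 + 87 = 153
  {N1, N3} + {N2, N4}: 76 + 81 = 157
  {N2, N3} + {N1, N4}: 79 + 68 = 147
  … (7 splits in total)
Best: vehicle 1 Hub → N2 → Hub = 34; vehicle 2 Hub → N3 → N1 → N4 → Hub = 76; combined 110.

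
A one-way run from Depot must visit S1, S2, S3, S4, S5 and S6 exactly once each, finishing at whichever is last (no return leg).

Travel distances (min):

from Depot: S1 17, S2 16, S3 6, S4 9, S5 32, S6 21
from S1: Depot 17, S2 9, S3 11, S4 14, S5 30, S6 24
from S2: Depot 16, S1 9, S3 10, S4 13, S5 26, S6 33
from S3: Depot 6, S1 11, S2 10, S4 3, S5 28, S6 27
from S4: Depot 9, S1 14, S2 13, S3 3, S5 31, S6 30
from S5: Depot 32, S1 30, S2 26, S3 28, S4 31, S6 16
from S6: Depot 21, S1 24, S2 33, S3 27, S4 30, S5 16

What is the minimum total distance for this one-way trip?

Minimum one-way distance = 71 min.

There are 6! = 720 possible orderings.
Depot - S1 - S2 - S3 - S4 - S5 - S6: 17+9+10+3+31+16 = 86
Depot - S1 - S2 - S3 - S4 - S6 - S5: 17+9+10+3+30+16 = 85
Depot - S1 - S2 - S3 - S5 - S4 - S6: 17+9+10+28+31+30 = 125
Depot - S1 - S2 - S3 - S5 - S6 - S4: 17+9+10+28+16+30 = 110
Depot - S1 - S2 - S3 - S6 - S4 - S5: 17+9+10+27+30+31 = 124
Depot - S1 - S2 - S3 - S6 - S5 - S4: 17+9+10+27+16+31 = 110
Depot - S1 - S2 - S4 - S3 - S5 - S6: 17+9+13+3+28+16 = 86
Depot - S1 - S2 - S4 - S3 - S6 - S5: 17+9+13+3+27+16 = 85
… (712 more)
Depot - S3 - S4 - S2 - S1 - S6 - S5: 6+3+13+9+24+16 = 71  ← best
The minimum is 71.
One shortest path: Depot → S3 → S4 → S2 → S1 → S6 → S5.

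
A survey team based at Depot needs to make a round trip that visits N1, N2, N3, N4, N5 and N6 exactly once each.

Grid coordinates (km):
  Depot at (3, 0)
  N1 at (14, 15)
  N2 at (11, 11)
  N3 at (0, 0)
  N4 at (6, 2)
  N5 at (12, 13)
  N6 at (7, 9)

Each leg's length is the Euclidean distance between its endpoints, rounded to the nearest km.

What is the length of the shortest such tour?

42 km — the shortest possible round trip.

There are 360 distinct closed tours to check (reversals are equivalent).
Depot → N1 → N2 → N3 → N4 → N5 → N6 → Depot: 19+5+16+6+13+6+10 = 75
Depot → N1 → N2 → N3 → N4 → N6 → N5 → Depot: 19+5+16+6+7+6+16 = 75
Depot → N1 → N2 → N3 → N5 → N4 → N6 → Depot: 19+5+16+18+13+7+10 = 88
Depot → N1 → N2 → N3 → N5 → N6 → N4 → Depot: 19+5+16+18+6+7+4 = 75
Depot → N1 → N2 → N3 → N6 → N4 → N5 → Depot: 19+5+16+11+7+13+16 = 87
Depot → N1 → N2 → N3 → N6 → N5 → N4 → Depot: 19+5+16+11+6+13+4 = 74
Depot → N1 → N2 → N4 → N3 → N5 → N6 → Depot: 19+5+10+6+18+6+10 = 74
Depot → N1 → N2 → N4 → N3 → N6 → N5 → Depot: 19+5+10+6+11+6+16 = 73
… (352 more)
Depot → N3 → N6 → N1 → N5 → N2 → N4 → Depot: 3+11+9+3+2+10+4 = 42  ← best
The minimum is 42.
One optimal route: Depot → N3 → N6 → N1 → N5 → N2 → N4 → Depot (or its reverse).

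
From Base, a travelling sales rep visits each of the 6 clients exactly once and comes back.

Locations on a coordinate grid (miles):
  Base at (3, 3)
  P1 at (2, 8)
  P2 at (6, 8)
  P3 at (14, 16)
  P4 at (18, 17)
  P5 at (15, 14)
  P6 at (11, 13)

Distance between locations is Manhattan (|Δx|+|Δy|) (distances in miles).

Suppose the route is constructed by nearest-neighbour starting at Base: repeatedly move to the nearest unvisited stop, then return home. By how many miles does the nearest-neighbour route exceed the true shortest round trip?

From Base: P1=6, P2=8, P6=18, P5=23, P3=24, P4=29 → choose P1 (6).
From P1: P2=4, P6=14, P5=19, P3=20, P4=25 → choose P2 (4).
From P2: P6=10, P5=15, P3=16, P4=21 → choose P6 (10).
From P6: P5=5, P3=6, P4=11 → choose P5 (5).
From P5: P3=3, P4=6 → choose P3 (3).
From P3: P4=5 → choose P4 (5).
NN route Base → P1 → P2 → P6 → P5 → P3 → P4 → Base costs 62.
Optimal: Base → P1 → P2 → P3 → P4 → P5 → P6 → Base costs 60 (by enumerating all 360 distinct tours).
Excess = 62 − 60 = 2.

Excess over optimum: 2 miles.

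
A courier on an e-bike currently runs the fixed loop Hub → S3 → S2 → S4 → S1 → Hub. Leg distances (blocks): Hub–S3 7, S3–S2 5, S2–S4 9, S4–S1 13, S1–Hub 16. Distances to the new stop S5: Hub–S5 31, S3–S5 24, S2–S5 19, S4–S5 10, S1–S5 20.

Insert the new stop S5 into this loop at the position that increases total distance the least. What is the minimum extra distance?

Adding 17 blocks by placing S5 on the S4–S1 leg.

Insertion cost between consecutive stops i–j is d(i,S5) + d(S5,j) − d(i,j):
  between Hub and S3: 31 + 24 − 7 = 48
  between S3 and S2: 24 + 19 − 5 = 38
  between S2 and S4: 19 + 10 − 9 = 20
  between S4 and S1: 10 + 20 − 13 = 17
  between S1 and Hub: 20 + 31 − 16 = 35
Cheapest insertion is between S4 and S1, adding 17.
New total = 50 + 17 = 67.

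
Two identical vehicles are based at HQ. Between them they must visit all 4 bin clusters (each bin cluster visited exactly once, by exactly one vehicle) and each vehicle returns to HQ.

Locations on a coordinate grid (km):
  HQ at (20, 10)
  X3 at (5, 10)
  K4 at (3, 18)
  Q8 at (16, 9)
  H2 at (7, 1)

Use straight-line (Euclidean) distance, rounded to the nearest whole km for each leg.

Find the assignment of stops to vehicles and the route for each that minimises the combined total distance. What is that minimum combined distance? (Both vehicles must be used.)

Try each way of splitting the stops between the two vehicles (each non-empty) and, for each split, find the best tour for each vehicle:
  {X3} + {K4, Q8, H2}: 30 + 52 = 82
  {K4} + {X3, Q8, H2}: 38 + 40 = 78
  {X3, K4} + {Q8, H2}: 42 + 32 = 74
  {Q8} + {X3, K4, H2}: 8 + 52 = 60
  {X3, Q8} + {K4, H2}: 30 + 52 = 82
  {K4, Q8} + {X3, H2}: 39 + 40 = 79
  … (7 splits in total)
Best: vehicle 1 HQ → Q8 → HQ = 8; vehicle 2 HQ → K4 → X3 → H2 → HQ = 52; combined 60.

Minimum combined distance: 60 km.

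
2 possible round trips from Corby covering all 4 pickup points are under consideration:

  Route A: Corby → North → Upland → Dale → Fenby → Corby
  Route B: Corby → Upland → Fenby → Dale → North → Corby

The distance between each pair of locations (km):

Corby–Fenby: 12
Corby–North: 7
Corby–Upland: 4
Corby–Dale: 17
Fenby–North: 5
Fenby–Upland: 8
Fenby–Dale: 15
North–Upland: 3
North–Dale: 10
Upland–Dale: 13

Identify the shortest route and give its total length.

44 km — Route B is the shortest.

Route A: 7 + 3 + 13 + 15 + 12 = 50
Route B: 4 + 8 + 15 + 10 + 7 = 44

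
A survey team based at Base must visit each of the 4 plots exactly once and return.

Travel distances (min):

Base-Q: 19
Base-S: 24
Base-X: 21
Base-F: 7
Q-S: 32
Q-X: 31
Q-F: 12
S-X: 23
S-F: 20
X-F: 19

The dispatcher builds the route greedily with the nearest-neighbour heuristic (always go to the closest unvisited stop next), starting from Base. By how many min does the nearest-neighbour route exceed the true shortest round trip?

From Base: F=7, Q=19, X=21, S=24 → choose F (7).
From F: Q=12, X=19, S=20 → choose Q (12).
From Q: X=31, S=32 → choose X (31).
From X: S=23 → choose S (23).
NN route Base → F → Q → X → S → Base costs 97.
Optimal: Base → Q → F → S → X → Base costs 95 (by enumerating all 12 distinct tours).
Excess = 97 − 95 = 2.

2 min longer than the optimal tour.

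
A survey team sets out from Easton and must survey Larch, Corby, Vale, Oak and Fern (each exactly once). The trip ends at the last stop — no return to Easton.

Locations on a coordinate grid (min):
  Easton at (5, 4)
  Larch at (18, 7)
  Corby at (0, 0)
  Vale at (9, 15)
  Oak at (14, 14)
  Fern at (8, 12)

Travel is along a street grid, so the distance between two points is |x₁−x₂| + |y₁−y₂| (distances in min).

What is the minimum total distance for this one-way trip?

Minimum one-way distance = 50 min.

There are 5! = 120 possible orderings.
Easton → Larch → Corby → Vale → Oak → Fern: 16+25+24+6+8 = 79
Easton → Larch → Corby → Vale → Fern → Oak: 16+25+24+4+8 = 77
Easton → Larch → Corby → Oak → Vale → Fern: 16+25+28+6+4 = 79
Easton → Larch → Corby → Oak → Fern → Vale: 16+25+28+8+4 = 81
Easton → Larch → Corby → Fern → Vale → Oak: 16+25+20+4+6 = 71
Easton → Larch → Corby → Fern → Oak → Vale: 16+25+20+8+6 = 75
Easton → Larch → Vale → Corby → Oak → Fern: 16+17+24+28+8 = 93
Easton → Larch → Vale → Corby → Fern → Oak: 16+17+24+20+8 = 85
Easton → Larch → Vale → Oak → Corby → Fern: 16+17+6+28+20 = 87
Easton → Larch → Vale → Oak → Fern → Corby: 16+17+6+8+20 = 67
Easton → Larch → Vale → Fern → Corby → Oak: 16+17+4+20+28 = 85
Easton → Larch → Vale → Fern → Oak → Corby: 16+17+4+8+28 = 73
Easton → Larch → Oak → Corby → Vale → Fern: 16+11+28+24+4 = 83
Easton → Larch → Oak → Corby → Fern → Vale: 16+11+28+20+4 = 79
… (106 more)
Easton → Corby → Fern → Vale → Oak → Larch: 9+20+4+6+11 = 50  ← best
The minimum is 50.
One shortest path: Easton → Corby → Fern → Vale → Oak → Larch.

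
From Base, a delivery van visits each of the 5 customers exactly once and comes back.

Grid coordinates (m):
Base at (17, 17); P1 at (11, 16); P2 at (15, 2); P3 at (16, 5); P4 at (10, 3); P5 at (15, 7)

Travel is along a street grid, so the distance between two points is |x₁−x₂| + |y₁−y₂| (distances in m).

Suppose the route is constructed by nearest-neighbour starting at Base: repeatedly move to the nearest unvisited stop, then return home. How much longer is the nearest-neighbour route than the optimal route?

The nearest-neighbour route is 8 m longer than optimal.

From Base: P1=7, P5=12, P3=13, P2=17, P4=21 → choose P1 (7).
From P1: P5=13, P4=14, P3=16, P2=18 → choose P5 (13).
From P5: P3=3, P2=5, P4=9 → choose P3 (3).
From P3: P2=4, P4=8 → choose P2 (4).
From P2: P4=6 → choose P4 (6).
NN route Base → P1 → P5 → P3 → P2 → P4 → Base costs 54.
Optimal: Base → P1 → P4 → P2 → P3 → P5 → Base costs 46 (by enumerating all 60 distinct tours).
Excess = 54 − 46 = 8.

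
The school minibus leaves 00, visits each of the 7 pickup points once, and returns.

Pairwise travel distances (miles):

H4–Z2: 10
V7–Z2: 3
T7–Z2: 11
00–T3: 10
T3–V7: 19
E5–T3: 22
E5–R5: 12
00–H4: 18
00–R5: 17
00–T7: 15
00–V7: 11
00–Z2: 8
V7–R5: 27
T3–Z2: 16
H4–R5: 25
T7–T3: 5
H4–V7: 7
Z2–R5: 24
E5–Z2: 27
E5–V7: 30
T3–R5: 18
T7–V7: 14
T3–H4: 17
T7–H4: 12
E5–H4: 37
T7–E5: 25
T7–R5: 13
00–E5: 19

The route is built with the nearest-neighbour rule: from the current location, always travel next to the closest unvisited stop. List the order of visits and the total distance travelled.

From 00: distances to unvisited — Z2=8, T3=10, V7=11, T7=15, R5=17, H4=18, E5=19. Nearest is Z2 (8).
From Z2: distances to unvisited — V7=3, H4=10, T7=11, T3=16, R5=24, E5=27. Nearest is V7 (3).
From V7: distances to unvisited — H4=7, T7=14, T3=19, R5=27, E5=30. Nearest is H4 (7).
From H4: distances to unvisited — T7=12, T3=17, R5=25, E5=37. Nearest is T7 (12).
From T7: distances to unvisited — T3=5, R5=13, E5=25. Nearest is T3 (5).
From T3: distances to unvisited — R5=18, E5=22. Nearest is R5 (18).
From R5: distances to unvisited — E5=12. Nearest is E5 (12).
Return E5→00: 19.
Total = 8 + 3 + 7 + 12 + 5 + 18 + 12 + 19 = 84.

Total distance 84 miles via the nearest-neighbour route 00 → Z2 → V7 → H4 → T7 → T3 → R5 → E5 → 00.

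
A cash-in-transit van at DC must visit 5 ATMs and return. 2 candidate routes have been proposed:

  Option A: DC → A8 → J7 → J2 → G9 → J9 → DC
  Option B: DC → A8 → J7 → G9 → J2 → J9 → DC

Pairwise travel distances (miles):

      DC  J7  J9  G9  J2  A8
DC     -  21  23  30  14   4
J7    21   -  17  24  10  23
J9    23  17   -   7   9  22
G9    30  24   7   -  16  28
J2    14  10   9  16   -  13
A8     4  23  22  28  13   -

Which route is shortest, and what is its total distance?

Option A: 4 + 23 + 10 + 16 + 7 + 23 = 83
Option B: 4 + 23 + 24 + 16 + 9 + 23 = 99

83 miles — Option A is the shortest.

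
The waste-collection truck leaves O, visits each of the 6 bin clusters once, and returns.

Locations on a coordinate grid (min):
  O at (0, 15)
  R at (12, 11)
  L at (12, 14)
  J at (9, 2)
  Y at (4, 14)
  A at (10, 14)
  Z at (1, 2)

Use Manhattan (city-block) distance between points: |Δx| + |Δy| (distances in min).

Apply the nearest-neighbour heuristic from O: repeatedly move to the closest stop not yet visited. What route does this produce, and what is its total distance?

At O the remaining stops are Y 5, A 11, L 13, Z 14, R 16, J 22; go to Y.
At Y the remaining stops are A 6, L 8, R 11, Z 15, J 17; go to A.
At A the remaining stops are L 2, R 5, J 13, Z 21; go to L.
At L the remaining stops are R 3, J 15, Z 23; go to R.
At R the remaining stops are J 12, Z 20; go to J.
At J the remaining stops are Z 8; go to Z.
Return Z→O: 14.
Total = 5 + 6 + 2 + 3 + 12 + 8 + 14 = 50.

Total distance 50 min via the nearest-neighbour route O → Y → A → L → R → J → Z → O.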